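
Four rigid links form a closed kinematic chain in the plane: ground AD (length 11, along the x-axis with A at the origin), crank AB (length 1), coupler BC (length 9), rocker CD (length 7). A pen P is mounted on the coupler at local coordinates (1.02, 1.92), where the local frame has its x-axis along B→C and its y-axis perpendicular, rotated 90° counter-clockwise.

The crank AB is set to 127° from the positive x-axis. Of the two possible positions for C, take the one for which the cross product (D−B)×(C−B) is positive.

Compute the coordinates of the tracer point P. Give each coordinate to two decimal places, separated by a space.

A=(0,0), D=(11.00,0)
B = A + 1.00·(cos127°, sin127°) = (-0.6018, 0.7986)
|BD| = 11.6293
circle(B,9.00) ∩ circle(D,7.00): a=7.1905, h=5.4127
  candidates: C₊=(6.9434,5.7047) cross=62.945; C₋=(6.2000,-5.0951) cross=-62.945
  mode + wants cross > 0 → take C=(6.9434,5.7047) (cross=62.945)
ex = (C−B)/|BC| = (0.8384,0.5451); ey = (-0.5451,0.8384)
P = B + 1.02·ex + 1.92·ey = (-0.7933,2.9643)

-0.79 2.96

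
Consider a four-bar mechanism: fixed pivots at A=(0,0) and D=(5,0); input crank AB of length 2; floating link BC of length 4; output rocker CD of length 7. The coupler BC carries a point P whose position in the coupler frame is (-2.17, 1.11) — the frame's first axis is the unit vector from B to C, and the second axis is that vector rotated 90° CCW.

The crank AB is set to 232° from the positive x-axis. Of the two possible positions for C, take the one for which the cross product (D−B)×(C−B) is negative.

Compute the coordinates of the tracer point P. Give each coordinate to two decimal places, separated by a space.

-1.08 0.86

A=(0,0), D=(5.00,0)
B = A + 2.00·(cos232°, sin232°) = (-1.2313, -1.5760)
|BD| = 6.4275
circle(B,4.00) ∩ circle(D,7.00): a=0.6467, h=3.9474
  candidates: C₊=(-1.5723,2.4094) cross=25.372; C₋=(0.3635,-5.2443) cross=-25.372
  mode - wants cross < 0 → take C=(0.3635,-5.2443) (cross=-25.372)
ex = (C−B)/|BC| = (0.3987,-0.9171); ey = (0.9171,0.3987)
P = B + -2.17·ex + 1.11·ey = (-1.0786,0.8566)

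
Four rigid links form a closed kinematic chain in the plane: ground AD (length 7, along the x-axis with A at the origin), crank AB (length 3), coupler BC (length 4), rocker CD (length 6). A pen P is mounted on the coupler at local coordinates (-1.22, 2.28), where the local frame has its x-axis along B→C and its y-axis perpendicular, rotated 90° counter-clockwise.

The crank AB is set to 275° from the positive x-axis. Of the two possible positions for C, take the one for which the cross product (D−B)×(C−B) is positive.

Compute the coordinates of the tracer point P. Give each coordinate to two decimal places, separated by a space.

A=(0,0), D=(7.00,0)
B = A + 3.00·(cos275°, sin275°) = (0.2615, -2.9886)
|BD| = 7.3715
circle(B,4.00) ∩ circle(D,6.00): a=2.3292, h=3.2519
  candidates: C₊=(1.0723,0.9284) cross=23.971; C₋=(3.7090,-5.0169) cross=-23.971
  mode + wants cross > 0 → take C=(1.0723,0.9284) (cross=23.971)
ex = (C−B)/|BC| = (0.2027,0.9792); ey = (-0.9792,0.2027)
P = B + -1.22·ex + 2.28·ey = (-2.2185,-3.7211)

-2.22 -3.72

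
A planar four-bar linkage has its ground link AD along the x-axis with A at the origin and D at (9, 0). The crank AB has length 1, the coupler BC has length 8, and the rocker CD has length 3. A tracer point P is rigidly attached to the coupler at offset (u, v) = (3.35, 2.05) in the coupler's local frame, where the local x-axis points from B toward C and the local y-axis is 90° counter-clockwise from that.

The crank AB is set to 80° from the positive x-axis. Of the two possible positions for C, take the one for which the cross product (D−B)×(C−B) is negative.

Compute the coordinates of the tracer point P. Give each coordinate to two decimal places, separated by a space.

4.08 1.36

A=(0,0), D=(9.00,0)
B = A + 1.00·(cos80°, sin80°) = (0.1736, 0.9848)
|BD| = 8.8811
circle(B,8.00) ∩ circle(D,3.00): a=7.5370, h=2.6820
  candidates: C₊=(7.9616,2.8146) cross=23.820; C₋=(7.3668,-2.5165) cross=-23.820
  mode - wants cross < 0 → take C=(7.3668,-2.5165) (cross=-23.820)
ex = (C−B)/|BC| = (0.8991,-0.4377); ey = (0.4377,0.8991)
P = B + 3.35·ex + 2.05·ey = (4.0830,1.3619)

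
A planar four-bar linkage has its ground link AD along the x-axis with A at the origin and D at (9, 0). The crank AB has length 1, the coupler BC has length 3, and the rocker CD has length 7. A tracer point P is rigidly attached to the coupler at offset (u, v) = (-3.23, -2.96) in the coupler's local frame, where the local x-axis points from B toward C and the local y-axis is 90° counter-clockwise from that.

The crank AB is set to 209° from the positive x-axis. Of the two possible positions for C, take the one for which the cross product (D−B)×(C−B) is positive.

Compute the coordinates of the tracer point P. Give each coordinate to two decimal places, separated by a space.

A=(0,0), D=(9.00,0)
B = A + 1.00·(cos209°, sin209°) = (-0.8746, -0.4848)
|BD| = 9.8865
circle(B,3.00) ∩ circle(D,7.00): a=2.9203, h=0.6869
  candidates: C₊=(2.0085,0.3445) cross=6.791; C₋=(2.0759,-1.0277) cross=-6.791
  mode + wants cross > 0 → take C=(2.0085,0.3445) (cross=6.791)
ex = (C−B)/|BC| = (0.9610,0.2764); ey = (-0.2764,0.9610)
P = B + -3.23·ex + -2.96·ey = (-3.1605,-4.2223)

-3.16 -4.22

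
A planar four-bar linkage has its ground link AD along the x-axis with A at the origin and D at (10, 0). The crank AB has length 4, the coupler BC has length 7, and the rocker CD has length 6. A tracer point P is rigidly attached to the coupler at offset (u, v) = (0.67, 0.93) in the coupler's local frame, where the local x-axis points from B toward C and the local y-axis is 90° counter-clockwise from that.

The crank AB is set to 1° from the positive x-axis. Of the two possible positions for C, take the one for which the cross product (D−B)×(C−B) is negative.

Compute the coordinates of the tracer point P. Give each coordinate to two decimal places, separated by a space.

5.15 0.05

A=(0,0), D=(10.00,0)
B = A + 4.00·(cos1°, sin1°) = (3.9994, 0.0698)
|BD| = 6.0010
circle(B,7.00) ∩ circle(D,6.00): a=4.0837, h=5.6854
  candidates: C₊=(8.1489,5.7073) cross=34.118; C₋=(8.0166,-5.6627) cross=-34.118
  mode - wants cross < 0 → take C=(8.0166,-5.6627) (cross=-34.118)
ex = (C−B)/|BC| = (0.5739,-0.8189); ey = (0.8189,0.5739)
P = B + 0.67·ex + 0.93·ey = (5.1455,0.0548)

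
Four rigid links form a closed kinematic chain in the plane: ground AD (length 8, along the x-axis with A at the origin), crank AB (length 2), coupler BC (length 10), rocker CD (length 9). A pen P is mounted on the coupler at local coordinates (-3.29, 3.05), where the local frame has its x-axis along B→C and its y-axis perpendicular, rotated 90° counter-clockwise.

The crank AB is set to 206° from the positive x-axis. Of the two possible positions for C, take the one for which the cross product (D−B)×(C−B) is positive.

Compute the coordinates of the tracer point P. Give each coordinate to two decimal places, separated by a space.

-6.10 -2.13

A=(0,0), D=(8.00,0)
B = A + 2.00·(cos206°, sin206°) = (-1.7976, -0.8767)
|BD| = 9.8367
circle(B,10.00) ∩ circle(D,9.00): a=5.8841, h=8.0856
  candidates: C₊=(3.3425,7.7011) cross=79.536; C₋=(4.7838,-8.4057) cross=-79.536
  mode + wants cross > 0 → take C=(3.3425,7.7011) (cross=79.536)
ex = (C−B)/|BC| = (0.5140,0.8578); ey = (-0.8578,0.5140)
P = B + -3.29·ex + 3.05·ey = (-6.1049,-2.1311)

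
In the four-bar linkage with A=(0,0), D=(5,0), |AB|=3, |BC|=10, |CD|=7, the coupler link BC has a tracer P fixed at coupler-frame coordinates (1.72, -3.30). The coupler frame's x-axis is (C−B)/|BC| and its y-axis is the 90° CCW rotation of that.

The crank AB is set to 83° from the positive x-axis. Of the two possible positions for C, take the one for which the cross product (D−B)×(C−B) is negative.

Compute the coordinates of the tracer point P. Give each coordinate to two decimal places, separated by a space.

-2.38 0.47

A=(0,0), D=(5.00,0)
B = A + 3.00·(cos83°, sin83°) = (0.3656, 2.9776)
|BD| = 5.5085
circle(B,10.00) ∩ circle(D,7.00): a=7.3834, h=6.7442
  candidates: C₊=(10.2230,4.6605) cross=37.151; C₋=(2.9318,-6.6875) cross=-37.151
  mode - wants cross < 0 → take C=(2.9318,-6.6875) (cross=-37.151)
ex = (C−B)/|BC| = (0.2566,-0.9665); ey = (0.9665,0.2566)
P = B + 1.72·ex + -3.30·ey = (-2.3825,0.4684)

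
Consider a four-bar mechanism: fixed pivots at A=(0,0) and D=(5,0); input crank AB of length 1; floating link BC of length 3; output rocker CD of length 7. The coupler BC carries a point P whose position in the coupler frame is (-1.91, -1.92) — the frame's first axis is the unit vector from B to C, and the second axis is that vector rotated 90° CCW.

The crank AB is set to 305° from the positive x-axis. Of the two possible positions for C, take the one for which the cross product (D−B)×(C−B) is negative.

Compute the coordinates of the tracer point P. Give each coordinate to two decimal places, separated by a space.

0.16 1.86

A=(0,0), D=(5.00,0)
B = A + 1.00·(cos305°, sin305°) = (0.5736, -0.8192)
|BD| = 4.5016
circle(B,3.00) ∩ circle(D,7.00): a=-2.1921, h=2.0481
  candidates: C₊=(-1.9546,0.7959) cross=9.220; C₋=(-1.2092,-3.2320) cross=-9.220
  mode - wants cross < 0 → take C=(-1.2092,-3.2320) (cross=-9.220)
ex = (C−B)/|BC| = (-0.5943,-0.8043); ey = (0.8043,-0.5943)
P = B + -1.91·ex + -1.92·ey = (0.1644,1.8580)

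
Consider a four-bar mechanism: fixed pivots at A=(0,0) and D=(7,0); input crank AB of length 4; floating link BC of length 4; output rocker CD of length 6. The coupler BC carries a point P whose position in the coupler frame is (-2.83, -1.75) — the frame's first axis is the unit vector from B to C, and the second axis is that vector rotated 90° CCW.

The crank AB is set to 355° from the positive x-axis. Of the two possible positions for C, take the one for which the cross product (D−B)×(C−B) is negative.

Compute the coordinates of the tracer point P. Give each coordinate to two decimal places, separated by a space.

A=(0,0), D=(7.00,0)
B = A + 4.00·(cos355°, sin355°) = (3.9848, -0.3486)
|BD| = 3.0353
circle(B,4.00) ∩ circle(D,6.00): a=-1.7769, h=3.5837
  candidates: C₊=(1.8080,3.0072) cross=10.878; C₋=(2.6312,-4.1127) cross=-10.878
  mode - wants cross < 0 → take C=(2.6312,-4.1127) (cross=-10.878)
ex = (C−B)/|BC| = (-0.3384,-0.9410); ey = (0.9410,-0.3384)
P = B + -2.83·ex + -1.75·ey = (3.2956,2.9066)

3.30 2.91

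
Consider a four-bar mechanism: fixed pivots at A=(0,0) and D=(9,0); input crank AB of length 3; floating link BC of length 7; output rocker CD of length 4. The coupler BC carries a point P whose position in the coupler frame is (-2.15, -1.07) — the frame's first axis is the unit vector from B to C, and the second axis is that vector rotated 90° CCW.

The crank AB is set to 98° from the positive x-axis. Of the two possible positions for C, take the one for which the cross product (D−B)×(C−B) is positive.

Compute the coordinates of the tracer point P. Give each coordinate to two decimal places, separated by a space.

A=(0,0), D=(9.00,0)
B = A + 3.00·(cos98°, sin98°) = (-0.4175, 2.9708)
|BD| = 9.8750
circle(B,7.00) ∩ circle(D,4.00): a=6.6084, h=2.3085
  candidates: C₊=(6.5792,3.1843) cross=22.797; C₋=(5.1902,-1.2189) cross=-22.797
  mode + wants cross > 0 → take C=(6.5792,3.1843) (cross=22.797)
ex = (C−B)/|BC| = (0.9995,0.0305); ey = (-0.0305,0.9995)
P = B + -2.15·ex + -1.07·ey = (-2.5339,1.8357)

-2.53 1.84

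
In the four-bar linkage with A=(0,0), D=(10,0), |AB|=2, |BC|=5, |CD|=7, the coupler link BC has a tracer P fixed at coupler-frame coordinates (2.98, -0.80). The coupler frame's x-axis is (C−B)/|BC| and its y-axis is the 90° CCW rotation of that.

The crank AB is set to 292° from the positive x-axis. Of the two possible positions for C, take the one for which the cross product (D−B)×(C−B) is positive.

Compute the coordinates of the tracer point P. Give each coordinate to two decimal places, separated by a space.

3.02 0.24

A=(0,0), D=(10.00,0)
B = A + 2.00·(cos292°, sin292°) = (0.7492, -1.8544)
|BD| = 9.4348
circle(B,5.00) ∩ circle(D,7.00): a=3.4455, h=3.6233
  candidates: C₊=(3.4154,2.3755) cross=34.185; C₋=(4.8397,-4.7298) cross=-34.185
  mode + wants cross > 0 → take C=(3.4154,2.3755) (cross=34.185)
ex = (C−B)/|BC| = (0.5332,0.8460); ey = (-0.8460,0.5332)
P = B + 2.98·ex + -0.80·ey = (3.0150,0.2400)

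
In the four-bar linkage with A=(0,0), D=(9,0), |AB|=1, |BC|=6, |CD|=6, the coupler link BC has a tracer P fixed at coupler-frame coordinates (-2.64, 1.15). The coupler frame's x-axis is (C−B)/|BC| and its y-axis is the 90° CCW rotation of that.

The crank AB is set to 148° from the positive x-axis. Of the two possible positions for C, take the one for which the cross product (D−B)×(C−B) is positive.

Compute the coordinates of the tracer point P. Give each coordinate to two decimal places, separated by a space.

A=(0,0), D=(9.00,0)
B = A + 1.00·(cos148°, sin148°) = (-0.8480, 0.5299)
|BD| = 9.8623
circle(B,6.00) ∩ circle(D,6.00): a=4.9311, h=3.4182
  candidates: C₊=(4.2596,3.6782) cross=33.711; C₋=(3.8923,-3.1483) cross=-33.711
  mode + wants cross > 0 → take C=(4.2596,3.6782) (cross=33.711)
ex = (C−B)/|BC| = (0.8513,0.5247); ey = (-0.5247,0.8513)
P = B + -2.64·ex + 1.15·ey = (-3.6988,0.1237)

-3.70 0.12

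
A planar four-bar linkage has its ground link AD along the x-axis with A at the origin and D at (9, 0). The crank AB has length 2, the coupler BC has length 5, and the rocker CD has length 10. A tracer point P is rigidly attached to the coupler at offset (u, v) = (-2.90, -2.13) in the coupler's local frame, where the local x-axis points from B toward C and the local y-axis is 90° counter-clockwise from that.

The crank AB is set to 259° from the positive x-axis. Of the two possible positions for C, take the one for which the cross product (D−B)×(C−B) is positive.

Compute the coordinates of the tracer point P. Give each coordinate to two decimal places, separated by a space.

1.83 -4.80

A=(0,0), D=(9.00,0)
B = A + 2.00·(cos259°, sin259°) = (-0.3816, -1.9633)
|BD| = 9.5848
circle(B,5.00) ∩ circle(D,10.00): a=0.8800, h=4.9220
  candidates: C₊=(-0.5284,3.0346) cross=47.176; C₋=(1.4879,-6.6006) cross=-47.176
  mode + wants cross > 0 → take C=(-0.5284,3.0346) (cross=47.176)
ex = (C−B)/|BC| = (-0.0294,0.9996); ey = (-0.9996,-0.0294)
P = B + -2.90·ex + -2.13·ey = (1.8326,-4.7995)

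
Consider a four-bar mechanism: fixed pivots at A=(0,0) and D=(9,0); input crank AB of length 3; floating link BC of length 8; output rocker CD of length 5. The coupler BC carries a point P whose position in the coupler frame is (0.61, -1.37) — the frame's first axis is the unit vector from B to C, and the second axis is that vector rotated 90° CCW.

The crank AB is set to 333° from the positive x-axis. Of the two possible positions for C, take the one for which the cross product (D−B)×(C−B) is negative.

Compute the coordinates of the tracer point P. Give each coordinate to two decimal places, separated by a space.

2.61 -2.86

A=(0,0), D=(9.00,0)
B = A + 3.00·(cos333°, sin333°) = (2.6730, -1.3620)
|BD| = 6.4719
circle(B,8.00) ∩ circle(D,5.00): a=6.2490, h=4.9950
  candidates: C₊=(7.7309,4.8363) cross=32.327; C₋=(9.8332,-4.9301) cross=-32.327
  mode - wants cross < 0 → take C=(9.8332,-4.9301) (cross=-32.327)
ex = (C−B)/|BC| = (0.8950,-0.4460); ey = (0.4460,0.8950)
P = B + 0.61·ex + -1.37·ey = (2.6079,-2.8602)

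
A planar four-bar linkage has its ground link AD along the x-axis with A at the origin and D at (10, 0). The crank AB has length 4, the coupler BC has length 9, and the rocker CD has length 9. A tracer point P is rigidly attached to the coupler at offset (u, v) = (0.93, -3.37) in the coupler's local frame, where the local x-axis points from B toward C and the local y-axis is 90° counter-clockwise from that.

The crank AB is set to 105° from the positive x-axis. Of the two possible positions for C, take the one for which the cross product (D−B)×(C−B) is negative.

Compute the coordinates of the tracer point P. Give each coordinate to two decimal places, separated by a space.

-3.84 1.78

A=(0,0), D=(10.00,0)
B = A + 4.00·(cos105°, sin105°) = (-1.0353, 3.8637)
|BD| = 11.6921
circle(B,9.00) ∩ circle(D,9.00): a=5.8461, h=6.8428
  candidates: C₊=(6.7436,8.3902) cross=80.007; C₋=(2.2211,-4.5265) cross=-80.007
  mode - wants cross < 0 → take C=(2.2211,-4.5265) (cross=-80.007)
ex = (C−B)/|BC| = (0.3618,-0.9322); ey = (0.9322,0.3618)
P = B + 0.93·ex + -3.37·ey = (-3.8405,1.7774)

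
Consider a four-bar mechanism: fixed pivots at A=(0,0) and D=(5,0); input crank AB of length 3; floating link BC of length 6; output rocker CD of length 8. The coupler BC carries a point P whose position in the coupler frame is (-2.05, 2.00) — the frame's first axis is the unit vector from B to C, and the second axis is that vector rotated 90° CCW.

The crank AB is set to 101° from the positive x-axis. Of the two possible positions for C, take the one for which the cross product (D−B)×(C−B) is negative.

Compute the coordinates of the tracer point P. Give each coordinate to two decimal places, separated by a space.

A=(0,0), D=(5.00,0)
B = A + 3.00·(cos101°, sin101°) = (-0.5724, 2.9449)
|BD| = 6.3027
circle(B,6.00) ∩ circle(D,8.00): a=0.9301, h=5.9275
  candidates: C₊=(3.0195,7.7510) cross=37.359; C₋=(-2.5197,-2.7304) cross=-37.359
  mode - wants cross < 0 → take C=(-2.5197,-2.7304) (cross=-37.359)
ex = (C−B)/|BC| = (-0.3245,-0.9459); ey = (0.9459,-0.3245)
P = B + -2.05·ex + 2.00·ey = (1.9846,4.2348)

1.98 4.23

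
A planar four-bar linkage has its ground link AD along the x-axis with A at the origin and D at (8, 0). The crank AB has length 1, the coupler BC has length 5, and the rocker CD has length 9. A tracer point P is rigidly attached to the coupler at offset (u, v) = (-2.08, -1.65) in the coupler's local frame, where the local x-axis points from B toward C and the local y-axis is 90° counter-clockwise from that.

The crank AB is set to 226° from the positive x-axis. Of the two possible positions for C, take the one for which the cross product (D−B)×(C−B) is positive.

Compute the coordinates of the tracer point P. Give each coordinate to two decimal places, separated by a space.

0.63 -3.02

A=(0,0), D=(8.00,0)
B = A + 1.00·(cos226°, sin226°) = (-0.6947, -0.7193)
|BD| = 8.7244
circle(B,5.00) ∩ circle(D,9.00): a=1.1528, h=4.8653
  candidates: C₊=(0.0530,4.2244) cross=42.447; C₋=(0.8553,-5.4730) cross=-42.447
  mode + wants cross > 0 → take C=(0.0530,4.2244) (cross=42.447)
ex = (C−B)/|BC| = (0.1495,0.9888); ey = (-0.9888,0.1495)
P = B + -2.08·ex + -1.65·ey = (0.6257,-3.0227)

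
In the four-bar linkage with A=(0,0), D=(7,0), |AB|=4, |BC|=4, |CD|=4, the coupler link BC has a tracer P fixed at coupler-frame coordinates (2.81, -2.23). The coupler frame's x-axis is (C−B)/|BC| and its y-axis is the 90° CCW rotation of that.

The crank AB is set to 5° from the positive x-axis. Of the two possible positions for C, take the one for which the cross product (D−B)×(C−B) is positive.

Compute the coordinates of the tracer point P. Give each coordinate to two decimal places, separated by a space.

A=(0,0), D=(7.00,0)
B = A + 4.00·(cos5°, sin5°) = (3.9848, 0.3486)
|BD| = 3.0353
circle(B,4.00) ∩ circle(D,4.00): a=1.5177, h=3.7009
  candidates: C₊=(5.9175,3.8507) cross=11.233; C₋=(5.0673,-3.5021) cross=-11.233
  mode + wants cross > 0 → take C=(5.9175,3.8507) (cross=11.233)
ex = (C−B)/|BC| = (0.4832,0.8755); ey = (-0.8755,0.4832)
P = B + 2.81·ex + -2.23·ey = (7.2949,1.7314)

7.29 1.73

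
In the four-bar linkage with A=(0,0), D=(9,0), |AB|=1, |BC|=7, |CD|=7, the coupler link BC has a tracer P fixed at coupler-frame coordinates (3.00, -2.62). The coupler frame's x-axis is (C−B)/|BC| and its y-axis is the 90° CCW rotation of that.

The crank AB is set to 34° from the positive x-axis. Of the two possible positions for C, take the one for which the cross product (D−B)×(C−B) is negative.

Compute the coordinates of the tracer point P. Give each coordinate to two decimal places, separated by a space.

0.19 -3.37

A=(0,0), D=(9.00,0)
B = A + 1.00·(cos34°, sin34°) = (0.8290, 0.5592)
|BD| = 8.1901
circle(B,7.00) ∩ circle(D,7.00): a=4.0950, h=5.6772
  candidates: C₊=(5.3021,5.9436) cross=46.497; C₋=(4.5269,-5.3844) cross=-46.497
  mode - wants cross < 0 → take C=(4.5269,-5.3844) (cross=-46.497)
ex = (C−B)/|BC| = (0.5283,-0.8491); ey = (0.8491,0.5283)
P = B + 3.00·ex + -2.62·ey = (0.1892,-3.3721)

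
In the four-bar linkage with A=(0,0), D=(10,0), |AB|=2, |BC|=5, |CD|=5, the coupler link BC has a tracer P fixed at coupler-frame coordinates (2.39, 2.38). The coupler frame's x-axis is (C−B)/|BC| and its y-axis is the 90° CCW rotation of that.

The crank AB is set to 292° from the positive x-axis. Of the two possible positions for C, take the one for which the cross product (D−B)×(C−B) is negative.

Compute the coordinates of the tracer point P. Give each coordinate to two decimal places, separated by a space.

3.45 0.17

A=(0,0), D=(10.00,0)
B = A + 2.00·(cos292°, sin292°) = (0.7492, -1.8544)
|BD| = 9.4348
circle(B,5.00) ∩ circle(D,5.00): a=4.7174, h=1.6571
  candidates: C₊=(5.0489,0.6976) cross=15.635; C₋=(5.7003,-2.5520) cross=-15.635
  mode - wants cross < 0 → take C=(5.7003,-2.5520) (cross=-15.635)
ex = (C−B)/|BC| = (0.9902,-0.1395); ey = (0.1395,0.9902)
P = B + 2.39·ex + 2.38·ey = (3.4479,0.1689)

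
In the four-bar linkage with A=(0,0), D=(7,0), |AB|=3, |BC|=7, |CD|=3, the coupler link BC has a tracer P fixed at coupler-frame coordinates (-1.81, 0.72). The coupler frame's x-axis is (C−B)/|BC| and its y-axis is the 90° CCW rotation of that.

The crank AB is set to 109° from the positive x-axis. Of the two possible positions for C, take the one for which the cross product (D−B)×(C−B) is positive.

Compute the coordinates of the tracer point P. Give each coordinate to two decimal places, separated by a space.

-2.79 3.56

A=(0,0), D=(7.00,0)
B = A + 3.00·(cos109°, sin109°) = (-0.9767, 2.8366)
|BD| = 8.4660
circle(B,7.00) ∩ circle(D,3.00): a=6.5954, h=2.3454
  candidates: C₊=(6.0233,2.8366) cross=19.856; C₋=(4.4517,-1.5830) cross=-19.856
  mode + wants cross > 0 → take C=(6.0233,2.8366) (cross=19.856)
ex = (C−B)/|BC| = (1.0000,0.0000); ey = (-0.0000,1.0000)
P = B + -1.81·ex + 0.72·ey = (-2.7867,3.5566)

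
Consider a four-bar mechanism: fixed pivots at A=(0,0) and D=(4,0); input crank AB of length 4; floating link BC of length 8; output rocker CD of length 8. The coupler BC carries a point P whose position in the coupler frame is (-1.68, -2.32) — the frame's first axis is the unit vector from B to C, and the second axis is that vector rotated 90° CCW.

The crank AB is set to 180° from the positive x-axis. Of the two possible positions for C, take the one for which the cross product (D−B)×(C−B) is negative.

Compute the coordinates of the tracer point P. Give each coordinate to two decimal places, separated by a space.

-6.85 0.29

A=(0,0), D=(4.00,0)
B = A + 4.00·(cos180°, sin180°) = (-4.0000, 0.0000)
|BD| = 8.0000
circle(B,8.00) ∩ circle(D,8.00): a=4.0000, h=6.9282
  candidates: C₊=(0.0000,6.9282) cross=55.426; C₋=(-0.0000,-6.9282) cross=-55.426
  mode - wants cross < 0 → take C=(-0.0000,-6.9282) (cross=-55.426)
ex = (C−B)/|BC| = (0.5000,-0.8660); ey = (0.8660,0.5000)
P = B + -1.68·ex + -2.32·ey = (-6.8492,0.2949)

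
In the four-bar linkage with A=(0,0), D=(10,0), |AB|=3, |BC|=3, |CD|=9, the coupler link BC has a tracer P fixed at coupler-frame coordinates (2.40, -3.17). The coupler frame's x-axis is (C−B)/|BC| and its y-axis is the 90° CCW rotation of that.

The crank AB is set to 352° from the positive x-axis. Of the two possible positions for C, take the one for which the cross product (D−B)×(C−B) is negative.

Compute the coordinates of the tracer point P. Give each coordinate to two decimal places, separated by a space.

-0.96 -1.00

A=(0,0), D=(10.00,0)
B = A + 3.00·(cos352°, sin352°) = (2.9708, -0.4175)
|BD| = 7.0416
circle(B,3.00) ∩ circle(D,9.00): a=-1.5917, h=2.5429
  candidates: C₊=(1.2311,2.0266) cross=17.906; C₋=(1.5327,-3.0504) cross=-17.906
  mode - wants cross < 0 → take C=(1.5327,-3.0504) (cross=-17.906)
ex = (C−B)/|BC| = (-0.4794,-0.8776); ey = (0.8776,-0.4794)
P = B + 2.40·ex + -3.17·ey = (-0.9617,-1.0042)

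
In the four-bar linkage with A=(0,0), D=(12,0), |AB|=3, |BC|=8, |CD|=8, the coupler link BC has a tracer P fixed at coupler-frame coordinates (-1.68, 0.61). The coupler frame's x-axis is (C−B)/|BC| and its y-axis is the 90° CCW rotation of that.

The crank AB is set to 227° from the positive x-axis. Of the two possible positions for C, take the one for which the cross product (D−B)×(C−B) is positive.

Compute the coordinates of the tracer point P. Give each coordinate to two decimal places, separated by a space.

A=(0,0), D=(12.00,0)
B = A + 3.00·(cos227°, sin227°) = (-2.0460, -2.1941)
|BD| = 14.2163
circle(B,8.00) ∩ circle(D,8.00): a=7.1082, h=3.6707
  candidates: C₊=(4.4105,2.5297) cross=52.184; C₋=(5.5435,-4.7237) cross=-52.184
  mode + wants cross > 0 → take C=(4.4105,2.5297) (cross=52.184)
ex = (C−B)/|BC| = (0.8071,0.5905); ey = (-0.5905,0.8071)
P = B + -1.68·ex + 0.61·ey = (-3.7620,-2.6937)

-3.76 -2.69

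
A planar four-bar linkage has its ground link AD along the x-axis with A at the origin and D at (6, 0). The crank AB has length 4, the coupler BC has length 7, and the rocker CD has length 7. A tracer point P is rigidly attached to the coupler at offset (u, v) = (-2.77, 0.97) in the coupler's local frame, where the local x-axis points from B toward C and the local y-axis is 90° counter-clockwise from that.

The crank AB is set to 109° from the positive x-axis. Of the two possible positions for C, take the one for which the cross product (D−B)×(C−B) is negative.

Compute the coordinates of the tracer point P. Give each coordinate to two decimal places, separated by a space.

-0.76 6.67

A=(0,0), D=(6.00,0)
B = A + 4.00·(cos109°, sin109°) = (-1.3023, 3.7821)
|BD| = 8.2236
circle(B,7.00) ∩ circle(D,7.00): a=4.1118, h=5.6651
  candidates: C₊=(4.9543,6.9214) cross=46.587; C₋=(-0.2565,-3.1394) cross=-46.587
  mode - wants cross < 0 → take C=(-0.2565,-3.1394) (cross=-46.587)
ex = (C−B)/|BC| = (0.1494,-0.9888); ey = (0.9888,0.1494)
P = B + -2.77·ex + 0.97·ey = (-0.7570,6.6659)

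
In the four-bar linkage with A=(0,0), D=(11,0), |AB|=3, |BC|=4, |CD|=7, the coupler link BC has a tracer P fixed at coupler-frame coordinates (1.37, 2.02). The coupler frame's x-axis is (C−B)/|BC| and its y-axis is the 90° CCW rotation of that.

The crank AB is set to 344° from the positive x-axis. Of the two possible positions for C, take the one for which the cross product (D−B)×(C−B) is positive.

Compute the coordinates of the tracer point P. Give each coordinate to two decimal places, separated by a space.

1.64 1.27

A=(0,0), D=(11.00,0)
B = A + 3.00·(cos344°, sin344°) = (2.8838, -0.8269)
|BD| = 8.1582
circle(B,4.00) ∩ circle(D,7.00): a=2.0566, h=3.4308
  candidates: C₊=(4.5821,2.7947) cross=27.989; C₋=(5.2776,-4.0316) cross=-27.989
  mode + wants cross > 0 → take C=(4.5821,2.7947) (cross=27.989)
ex = (C−B)/|BC| = (0.4246,0.9054); ey = (-0.9054,0.4246)
P = B + 1.37·ex + 2.02·ey = (1.6366,1.2711)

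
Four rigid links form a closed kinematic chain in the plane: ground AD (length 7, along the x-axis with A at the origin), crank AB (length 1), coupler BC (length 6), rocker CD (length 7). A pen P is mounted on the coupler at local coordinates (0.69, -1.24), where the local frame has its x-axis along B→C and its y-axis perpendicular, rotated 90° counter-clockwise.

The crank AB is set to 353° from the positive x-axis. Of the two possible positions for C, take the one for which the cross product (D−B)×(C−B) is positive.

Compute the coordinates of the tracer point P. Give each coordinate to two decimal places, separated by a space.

A=(0,0), D=(7.00,0)
B = A + 1.00·(cos353°, sin353°) = (0.9925, -0.1219)
|BD| = 6.0087
circle(B,6.00) ∩ circle(D,7.00): a=1.9226, h=5.6836
  candidates: C₊=(2.7995,5.5996) cross=34.151; C₋=(3.0300,-5.7653) cross=-34.151
  mode + wants cross > 0 → take C=(2.7995,5.5996) (cross=34.151)
ex = (C−B)/|BC| = (0.3012,0.9536); ey = (-0.9536,0.3012)
P = B + 0.69·ex + -1.24·ey = (2.3828,0.1627)

2.38 0.16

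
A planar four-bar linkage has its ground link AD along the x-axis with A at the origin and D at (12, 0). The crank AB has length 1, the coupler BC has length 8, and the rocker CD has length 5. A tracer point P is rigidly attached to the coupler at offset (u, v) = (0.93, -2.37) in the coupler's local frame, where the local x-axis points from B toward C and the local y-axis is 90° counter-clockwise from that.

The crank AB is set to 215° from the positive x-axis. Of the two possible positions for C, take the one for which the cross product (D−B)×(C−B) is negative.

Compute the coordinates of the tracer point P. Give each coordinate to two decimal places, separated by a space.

A=(0,0), D=(12.00,0)
B = A + 1.00·(cos215°, sin215°) = (-0.8192, -0.5736)
|BD| = 12.8320
circle(B,8.00) ∩ circle(D,5.00): a=7.9356, h=1.0128
  candidates: C₊=(7.0633,0.7929) cross=12.996; C₋=(7.1538,-1.2307) cross=-12.996
  mode - wants cross < 0 → take C=(7.1538,-1.2307) (cross=-12.996)
ex = (C−B)/|BC| = (0.9966,-0.0821); ey = (0.0821,0.9966)
P = B + 0.93·ex + -2.37·ey = (-0.0870,-3.0120)

-0.09 -3.01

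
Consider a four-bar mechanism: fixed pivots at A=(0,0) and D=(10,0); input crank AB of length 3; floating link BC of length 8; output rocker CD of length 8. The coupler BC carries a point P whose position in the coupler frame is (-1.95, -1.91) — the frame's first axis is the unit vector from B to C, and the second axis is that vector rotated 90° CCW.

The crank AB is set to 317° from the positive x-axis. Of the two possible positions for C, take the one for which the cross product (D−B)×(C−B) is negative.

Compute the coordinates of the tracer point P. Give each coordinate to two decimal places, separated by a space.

-0.54 -2.02

A=(0,0), D=(10.00,0)
B = A + 3.00·(cos317°, sin317°) = (2.1941, -2.0460)
|BD| = 8.0696
circle(B,8.00) ∩ circle(D,8.00): a=4.0348, h=6.9080
  candidates: C₊=(4.3456,5.6593) cross=55.745; C₋=(7.8485,-7.7053) cross=-55.745
  mode - wants cross < 0 → take C=(7.8485,-7.7053) (cross=-55.745)
ex = (C−B)/|BC| = (0.7068,-0.7074); ey = (0.7074,0.7068)
P = B + -1.95·ex + -1.91·ey = (-0.5354,-2.0165)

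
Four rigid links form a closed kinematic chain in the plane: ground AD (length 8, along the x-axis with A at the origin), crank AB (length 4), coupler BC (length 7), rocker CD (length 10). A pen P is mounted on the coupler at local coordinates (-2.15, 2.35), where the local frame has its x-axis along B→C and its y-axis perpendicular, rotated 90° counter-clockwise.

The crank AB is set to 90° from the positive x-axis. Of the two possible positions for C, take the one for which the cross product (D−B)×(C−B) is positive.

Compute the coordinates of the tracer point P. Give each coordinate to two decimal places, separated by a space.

A=(0,0), D=(8.00,0)
B = A + 4.00·(cos90°, sin90°) = (0.0000, 4.0000)
|BD| = 8.9443
circle(B,7.00) ∩ circle(D,10.00): a=1.6211, h=6.8097
  candidates: C₊=(4.4954,9.3658) cross=60.908; C₋=(-1.5954,-2.8158) cross=-60.908
  mode + wants cross > 0 → take C=(4.4954,9.3658) (cross=60.908)
ex = (C−B)/|BC| = (0.6422,0.7665); ey = (-0.7665,0.6422)
P = B + -2.15·ex + 2.35·ey = (-3.1821,3.8611)

-3.18 3.86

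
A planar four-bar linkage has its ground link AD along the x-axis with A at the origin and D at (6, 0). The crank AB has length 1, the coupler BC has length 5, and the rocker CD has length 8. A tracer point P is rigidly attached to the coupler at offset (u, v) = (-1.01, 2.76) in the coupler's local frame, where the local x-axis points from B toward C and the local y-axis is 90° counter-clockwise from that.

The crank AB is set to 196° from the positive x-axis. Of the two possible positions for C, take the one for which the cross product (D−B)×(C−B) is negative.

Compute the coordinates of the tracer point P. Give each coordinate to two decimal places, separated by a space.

A=(0,0), D=(6.00,0)
B = A + 1.00·(cos196°, sin196°) = (-0.9613, -0.2756)
|BD| = 6.9667
circle(B,5.00) ∩ circle(D,8.00): a=0.6843, h=4.9529
  candidates: C₊=(-0.4734,4.7005) cross=34.506; C₋=(-0.0815,-5.1976) cross=-34.506
  mode - wants cross < 0 → take C=(-0.0815,-5.1976) (cross=-34.506)
ex = (C−B)/|BC| = (0.1760,-0.9844); ey = (0.9844,0.1760)
P = B + -1.01·ex + 2.76·ey = (1.5780,1.2042)

1.58 1.20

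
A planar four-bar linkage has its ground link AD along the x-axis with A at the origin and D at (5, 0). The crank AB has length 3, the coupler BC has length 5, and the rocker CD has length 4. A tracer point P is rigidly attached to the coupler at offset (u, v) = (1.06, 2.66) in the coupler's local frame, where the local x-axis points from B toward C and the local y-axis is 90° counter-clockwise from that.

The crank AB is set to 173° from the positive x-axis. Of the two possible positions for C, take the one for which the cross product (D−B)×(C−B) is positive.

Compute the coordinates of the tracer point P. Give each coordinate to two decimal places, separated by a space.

A=(0,0), D=(5.00,0)
B = A + 3.00·(cos173°, sin173°) = (-2.9776, 0.3656)
|BD| = 7.9860
circle(B,5.00) ∩ circle(D,4.00): a=4.5565, h=2.0587
  candidates: C₊=(1.6683,2.2136) cross=16.441; C₋=(1.4798,-1.8996) cross=-16.441
  mode + wants cross > 0 → take C=(1.6683,2.2136) (cross=16.441)
ex = (C−B)/|BC| = (0.9292,0.3696); ey = (-0.3696,0.9292)
P = B + 1.06·ex + 2.66·ey = (-2.9758,3.2290)

-2.98 3.23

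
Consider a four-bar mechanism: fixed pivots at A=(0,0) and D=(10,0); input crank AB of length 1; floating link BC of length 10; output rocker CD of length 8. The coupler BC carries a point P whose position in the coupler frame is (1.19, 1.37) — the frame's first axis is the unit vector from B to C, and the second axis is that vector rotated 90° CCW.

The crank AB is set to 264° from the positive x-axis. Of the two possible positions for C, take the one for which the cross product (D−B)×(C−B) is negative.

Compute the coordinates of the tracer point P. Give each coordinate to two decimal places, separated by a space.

1.69 -0.75

A=(0,0), D=(10.00,0)
B = A + 1.00·(cos264°, sin264°) = (-0.1045, -0.9945)
|BD| = 10.1534
circle(B,10.00) ∩ circle(D,8.00): a=6.8495, h=7.2859
  candidates: C₊=(5.9984,6.9273) cross=73.976; C₋=(7.4257,-7.5745) cross=-73.976
  mode - wants cross < 0 → take C=(7.4257,-7.5745) (cross=-73.976)
ex = (C−B)/|BC| = (0.7530,-0.6580); ey = (0.6580,0.7530)
P = B + 1.19·ex + 1.37·ey = (1.6930,-0.7459)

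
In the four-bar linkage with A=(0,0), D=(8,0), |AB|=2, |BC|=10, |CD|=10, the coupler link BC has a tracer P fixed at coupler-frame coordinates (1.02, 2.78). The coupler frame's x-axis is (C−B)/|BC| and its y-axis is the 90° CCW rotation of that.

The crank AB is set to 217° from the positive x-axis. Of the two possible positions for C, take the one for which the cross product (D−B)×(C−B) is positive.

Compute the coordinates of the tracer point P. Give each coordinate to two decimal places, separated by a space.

-3.80 0.77

A=(0,0), D=(8.00,0)
B = A + 2.00·(cos217°, sin217°) = (-1.5973, -1.2036)
|BD| = 9.6725
circle(B,10.00) ∩ circle(D,10.00): a=4.8362, h=8.7528
  candidates: C₊=(2.1122,8.0829) cross=84.661; C₋=(4.2905,-9.2865) cross=-84.661
  mode + wants cross > 0 → take C=(2.1122,8.0829) (cross=84.661)
ex = (C−B)/|BC| = (0.3709,0.9287); ey = (-0.9287,0.3709)
P = B + 1.02·ex + 2.78·ey = (-3.8006,0.7748)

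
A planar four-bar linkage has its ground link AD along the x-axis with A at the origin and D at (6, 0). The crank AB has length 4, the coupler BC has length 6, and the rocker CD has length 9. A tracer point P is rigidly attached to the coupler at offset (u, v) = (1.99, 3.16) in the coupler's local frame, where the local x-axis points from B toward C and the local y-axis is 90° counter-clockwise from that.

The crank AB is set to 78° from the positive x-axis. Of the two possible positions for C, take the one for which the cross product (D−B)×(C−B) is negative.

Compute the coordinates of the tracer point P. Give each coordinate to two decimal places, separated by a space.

A=(0,0), D=(6.00,0)
B = A + 4.00·(cos78°, sin78°) = (0.8316, 3.9126)
|BD| = 6.4823
circle(B,6.00) ∩ circle(D,9.00): a=-0.2298, h=5.9956
  candidates: C₊=(4.2672,8.8316) cross=38.865; C₋=(-2.9704,-0.7290) cross=-38.865
  mode - wants cross < 0 → take C=(-2.9704,-0.7290) (cross=-38.865)
ex = (C−B)/|BC| = (-0.6337,-0.7736); ey = (0.7736,-0.6337)
P = B + 1.99·ex + 3.16·ey = (2.0152,0.3707)

2.02 0.37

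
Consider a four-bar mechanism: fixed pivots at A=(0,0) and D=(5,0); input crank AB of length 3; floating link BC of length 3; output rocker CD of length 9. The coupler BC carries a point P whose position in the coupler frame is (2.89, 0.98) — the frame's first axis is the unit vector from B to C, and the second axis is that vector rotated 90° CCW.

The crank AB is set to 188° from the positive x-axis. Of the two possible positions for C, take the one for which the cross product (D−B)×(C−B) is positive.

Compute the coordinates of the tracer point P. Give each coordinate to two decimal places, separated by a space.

A=(0,0), D=(5.00,0)
B = A + 3.00·(cos188°, sin188°) = (-2.9708, -0.4175)
|BD| = 7.9817
circle(B,3.00) ∩ circle(D,9.00): a=-0.5194, h=2.9547
  candidates: C₊=(-3.6441,2.5060) cross=23.584; C₋=(-3.3350,-3.3953) cross=-23.584
  mode + wants cross > 0 → take C=(-3.6441,2.5060) (cross=23.584)
ex = (C−B)/|BC| = (-0.2244,0.9745); ey = (-0.9745,-0.2244)
P = B + 2.89·ex + 0.98·ey = (-4.5744,2.1788)

-4.57 2.18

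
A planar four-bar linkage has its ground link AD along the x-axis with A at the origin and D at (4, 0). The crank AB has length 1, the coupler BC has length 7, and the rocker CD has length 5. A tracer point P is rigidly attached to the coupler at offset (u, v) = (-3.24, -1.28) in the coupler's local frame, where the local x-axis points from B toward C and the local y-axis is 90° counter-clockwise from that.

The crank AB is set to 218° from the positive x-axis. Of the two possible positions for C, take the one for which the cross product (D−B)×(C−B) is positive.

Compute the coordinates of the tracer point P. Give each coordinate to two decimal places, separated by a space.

-1.72 -3.97

A=(0,0), D=(4.00,0)
B = A + 1.00·(cos218°, sin218°) = (-0.7880, -0.6157)
|BD| = 4.8274
circle(B,7.00) ∩ circle(D,5.00): a=4.8995, h=4.9995
  candidates: C₊=(3.4339,4.9678) cross=24.135; C₋=(4.7091,-4.9495) cross=-24.135
  mode + wants cross > 0 → take C=(3.4339,4.9678) (cross=24.135)
ex = (C−B)/|BC| = (0.6031,0.7976); ey = (-0.7976,0.6031)
P = B + -3.24·ex + -1.28·ey = (-1.7212,-3.9720)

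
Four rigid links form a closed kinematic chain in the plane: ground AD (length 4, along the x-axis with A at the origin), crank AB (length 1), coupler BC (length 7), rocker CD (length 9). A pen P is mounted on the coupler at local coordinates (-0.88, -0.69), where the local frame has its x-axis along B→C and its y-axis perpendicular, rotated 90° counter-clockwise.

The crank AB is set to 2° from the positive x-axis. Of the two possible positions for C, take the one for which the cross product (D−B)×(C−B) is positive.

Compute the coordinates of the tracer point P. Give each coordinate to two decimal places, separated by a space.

A=(0,0), D=(4.00,0)
B = A + 1.00·(cos2°, sin2°) = (0.9994, 0.0349)
|BD| = 3.0008
circle(B,7.00) ∩ circle(D,9.00): a=-3.8315, h=5.8583
  candidates: C₊=(-2.7637,5.9374) cross=17.580; C₋=(-2.9000,-5.7784) cross=-17.580
  mode + wants cross > 0 → take C=(-2.7637,5.9374) (cross=17.580)
ex = (C−B)/|BC| = (-0.5376,0.8432); ey = (-0.8432,-0.5376)
P = B + -0.88·ex + -0.69·ey = (2.0543,-0.3362)

2.05 -0.34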